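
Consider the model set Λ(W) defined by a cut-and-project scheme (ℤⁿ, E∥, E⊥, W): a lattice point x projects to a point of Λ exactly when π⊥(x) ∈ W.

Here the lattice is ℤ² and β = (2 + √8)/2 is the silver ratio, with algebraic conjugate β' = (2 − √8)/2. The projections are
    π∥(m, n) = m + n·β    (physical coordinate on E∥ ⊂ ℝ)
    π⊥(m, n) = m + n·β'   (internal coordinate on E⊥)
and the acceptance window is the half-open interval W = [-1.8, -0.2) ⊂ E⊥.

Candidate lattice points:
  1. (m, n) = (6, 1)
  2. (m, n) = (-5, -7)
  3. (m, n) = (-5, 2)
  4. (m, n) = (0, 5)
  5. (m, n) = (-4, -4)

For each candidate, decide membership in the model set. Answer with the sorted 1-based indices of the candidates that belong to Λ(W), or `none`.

none

Numerically β ≈ 2.41421 and β' = −1/β ≈ -0.41421.
[1] lift (6,1): star map gives 5.58579; window check -1.8 ≤ 5.58579 < -0.2 is false → out
[2] lift (-5,-7): star map gives -2.10051; window check -1.8 ≤ -2.10051 < -0.2 is false → out
[3] lift (-5,2): star map gives -5.82843; window check -1.8 ≤ -5.82843 < -0.2 is false → out
[4] lift (0,5): star map gives -2.07107; window check -1.8 ≤ -2.07107 < -0.2 is false → out
[5] lift (-4,-4): star map gives -2.34315; window check -1.8 ≤ -2.34315 < -0.2 is false → out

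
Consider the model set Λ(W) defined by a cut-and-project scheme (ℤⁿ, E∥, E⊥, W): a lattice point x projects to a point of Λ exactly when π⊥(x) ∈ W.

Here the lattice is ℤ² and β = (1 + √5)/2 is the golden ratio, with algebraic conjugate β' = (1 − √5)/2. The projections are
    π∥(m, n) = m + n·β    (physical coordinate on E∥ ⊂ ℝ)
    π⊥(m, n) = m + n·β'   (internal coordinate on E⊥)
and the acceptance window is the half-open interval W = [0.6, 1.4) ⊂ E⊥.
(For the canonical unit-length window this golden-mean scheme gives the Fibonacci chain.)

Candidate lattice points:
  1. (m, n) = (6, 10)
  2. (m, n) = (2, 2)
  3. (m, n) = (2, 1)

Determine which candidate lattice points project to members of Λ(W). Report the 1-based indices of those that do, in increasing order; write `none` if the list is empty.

2, 3

β' = (1−√5)/2 ≈ -0.6180.
candidate 1: (m,n)=(6,10) → π∥ = 6+10·β ≈ 22.1803, π⊥ = 6+10·β' ≈ -0.1803 ∉ [0.6, 1.4) ⇒ out
candidate 2: (m,n)=(2,2) → π∥ = 2+2·β ≈ 5.2361, π⊥ = 2+2·β' ≈ 0.7639 ∈ [0.6, 1.4) ⇒ IN Λ
candidate 3: (m,n)=(2,1) → π∥ = 2+1·β ≈ 3.6180, π⊥ = 2+1·β' ≈ 1.3820 ∈ [0.6, 1.4) ⇒ IN Λ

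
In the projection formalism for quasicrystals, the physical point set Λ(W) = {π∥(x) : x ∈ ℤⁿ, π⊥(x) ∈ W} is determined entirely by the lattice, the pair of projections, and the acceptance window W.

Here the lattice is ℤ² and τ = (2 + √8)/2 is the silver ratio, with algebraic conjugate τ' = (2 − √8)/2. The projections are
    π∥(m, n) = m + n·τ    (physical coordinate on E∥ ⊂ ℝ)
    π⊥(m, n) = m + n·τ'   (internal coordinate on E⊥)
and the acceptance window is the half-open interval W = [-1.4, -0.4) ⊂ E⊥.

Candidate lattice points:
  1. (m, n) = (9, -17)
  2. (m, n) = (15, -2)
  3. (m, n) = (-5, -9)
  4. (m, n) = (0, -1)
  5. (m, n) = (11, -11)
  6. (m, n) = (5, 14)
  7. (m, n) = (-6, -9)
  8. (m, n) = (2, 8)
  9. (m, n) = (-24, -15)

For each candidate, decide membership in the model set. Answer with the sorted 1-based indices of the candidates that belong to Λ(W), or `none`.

τ' = (2−√8)/2 ≈ -0.41421.
[1] lift (9,-17): star map gives 16.04163; window check -1.4 ≤ 16.04163 < -0.4 is false → out
[2] lift (15,-2): star map gives 15.82843; window check -1.4 ≤ 15.82843 < -0.4 is false → out
[3] lift (-5,-9): star map gives -1.27208; window check -1.4 ≤ -1.27208 < -0.4 is true → IN Λ
[4] lift (0,-1): star map gives 0.41421; window check -1.4 ≤ 0.41421 < -0.4 is false → out
[5] lift (11,-11): star map gives 15.55635; window check -1.4 ≤ 15.55635 < -0.4 is false → out
[6] lift (5,14): star map gives -0.79899; window check -1.4 ≤ -0.79899 < -0.4 is true → IN Λ
[7] lift (-6,-9): star map gives -2.27208; window check -1.4 ≤ -2.27208 < -0.4 is false → out
[8] lift (2,8): star map gives -1.31371; window check -1.4 ≤ -1.31371 < -0.4 is true → IN Λ
[9] lift (-24,-15): star map gives -17.78680; window check -1.4 ≤ -17.78680 < -0.4 is false → out

3, 6, 8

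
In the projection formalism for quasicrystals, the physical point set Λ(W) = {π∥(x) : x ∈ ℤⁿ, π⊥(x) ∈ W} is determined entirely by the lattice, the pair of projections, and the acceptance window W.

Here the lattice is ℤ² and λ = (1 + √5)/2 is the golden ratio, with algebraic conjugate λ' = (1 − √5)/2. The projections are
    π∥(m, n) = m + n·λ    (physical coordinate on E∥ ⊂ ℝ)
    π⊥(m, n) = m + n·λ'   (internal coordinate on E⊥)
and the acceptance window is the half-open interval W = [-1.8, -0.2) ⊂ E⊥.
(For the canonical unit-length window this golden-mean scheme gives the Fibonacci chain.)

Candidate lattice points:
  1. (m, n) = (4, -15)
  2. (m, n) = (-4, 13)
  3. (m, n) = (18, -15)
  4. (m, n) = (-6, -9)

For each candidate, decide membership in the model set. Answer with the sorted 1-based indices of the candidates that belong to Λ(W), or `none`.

4

Compute λ' = (1−√5)/2 = -0.618034, so π⊥(m,n) = m -0.618034·n.
candidate 1: (m,n)=(4,-15) → π∥ = 4-15·λ ≈ -20.270510, π⊥ = 4-15·λ' ≈ 13.270510 ∉ [-1.8, -0.2) ⇒ out
candidate 2: (m,n)=(-4,13) → π∥ = -4+13·λ ≈ 17.034442, π⊥ = -4+13·λ' ≈ -12.034442 ∉ [-1.8, -0.2) ⇒ out
candidate 3: (m,n)=(18,-15) → π∥ = 18-15·λ ≈ -6.270510, π⊥ = 18-15·λ' ≈ 27.270510 ∉ [-1.8, -0.2) ⇒ out
candidate 4: (m,n)=(-6,-9) → π∥ = -6-9·λ ≈ -20.562306, π⊥ = -6-9·λ' ≈ -0.437694 ∈ [-1.8, -0.2) ⇒ IN Λ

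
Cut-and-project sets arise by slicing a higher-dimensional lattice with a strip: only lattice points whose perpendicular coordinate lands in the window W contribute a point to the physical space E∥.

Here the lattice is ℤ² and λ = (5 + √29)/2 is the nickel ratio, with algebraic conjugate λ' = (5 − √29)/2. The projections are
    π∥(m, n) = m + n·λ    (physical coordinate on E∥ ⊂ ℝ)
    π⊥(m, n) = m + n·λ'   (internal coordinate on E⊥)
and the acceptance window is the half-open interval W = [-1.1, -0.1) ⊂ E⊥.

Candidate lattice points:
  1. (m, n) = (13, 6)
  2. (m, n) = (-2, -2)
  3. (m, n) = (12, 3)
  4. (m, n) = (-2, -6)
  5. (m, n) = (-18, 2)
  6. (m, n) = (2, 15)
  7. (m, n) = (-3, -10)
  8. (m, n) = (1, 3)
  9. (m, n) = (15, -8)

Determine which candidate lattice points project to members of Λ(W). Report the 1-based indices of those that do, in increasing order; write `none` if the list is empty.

4, 6, 7

Numerically λ ≈ 5.192582 and λ' = −1/λ ≈ -0.192582.
candidate 1: (m,n)=(13,6) → π∥ = 13+6·λ ≈ 44.155494, π⊥ = 13+6·λ' ≈ 11.844506 ∉ [-1.1, -0.1) ⇒ out
candidate 2: (m,n)=(-2,-2) → π∥ = -2-2·λ ≈ -12.385165, π⊥ = -2-2·λ' ≈ -1.614835 ∉ [-1.1, -0.1) ⇒ out
candidate 3: (m,n)=(12,3) → π∥ = 12+3·λ ≈ 27.577747, π⊥ = 12+3·λ' ≈ 11.422253 ∉ [-1.1, -0.1) ⇒ out
candidate 4: (m,n)=(-2,-6) → π∥ = -2-6·λ ≈ -33.155494, π⊥ = -2-6·λ' ≈ -0.844506 ∈ [-1.1, -0.1) ⇒ IN Λ
candidate 5: (m,n)=(-18,2) → π∥ = -18+2·λ ≈ -7.614835, π⊥ = -18+2·λ' ≈ -18.385165 ∉ [-1.1, -0.1) ⇒ out
candidate 6: (m,n)=(2,15) → π∥ = 2+15·λ ≈ 79.888736, π⊥ = 2+15·λ' ≈ -0.888736 ∈ [-1.1, -0.1) ⇒ IN Λ
candidate 7: (m,n)=(-3,-10) → π∥ = -3-10·λ ≈ -54.925824, π⊥ = -3-10·λ' ≈ -1.074176 ∈ [-1.1, -0.1) ⇒ IN Λ
candidate 8: (m,n)=(1,3) → π∥ = 1+3·λ ≈ 16.577747, π⊥ = 1+3·λ' ≈ 0.422253 ∉ [-1.1, -0.1) ⇒ out
candidate 9: (m,n)=(15,-8) → π∥ = 15-8·λ ≈ -26.540659, π⊥ = 15-8·λ' ≈ 16.540659 ∉ [-1.1, -0.1) ⇒ out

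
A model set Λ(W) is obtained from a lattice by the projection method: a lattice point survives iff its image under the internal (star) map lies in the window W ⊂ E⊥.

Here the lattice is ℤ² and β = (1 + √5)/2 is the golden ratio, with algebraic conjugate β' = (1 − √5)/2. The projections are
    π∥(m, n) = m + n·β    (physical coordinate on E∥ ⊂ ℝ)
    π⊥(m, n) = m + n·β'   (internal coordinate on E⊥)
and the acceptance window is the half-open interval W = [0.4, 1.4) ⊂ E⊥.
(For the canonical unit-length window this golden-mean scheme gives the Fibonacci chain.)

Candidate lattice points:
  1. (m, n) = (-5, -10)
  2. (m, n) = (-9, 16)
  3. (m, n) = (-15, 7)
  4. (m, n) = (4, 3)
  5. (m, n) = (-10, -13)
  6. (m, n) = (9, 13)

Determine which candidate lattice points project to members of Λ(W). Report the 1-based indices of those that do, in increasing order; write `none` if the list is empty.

β' = (1−√5)/2 ≈ -0.6180.
candidate 1: (m,n)=(-5,-10) → π∥ = -5-10·β ≈ -21.1803, π⊥ = -5-10·β' ≈ 1.1803 ∈ [0.4, 1.4) ⇒ IN Λ
candidate 2: (m,n)=(-9,16) → π∥ = -9+16·β ≈ 16.8885, π⊥ = -9+16·β' ≈ -18.8885 ∉ [0.4, 1.4) ⇒ out
candidate 3: (m,n)=(-15,7) → π∥ = -15+7·β ≈ -3.6738, π⊥ = -15+7·β' ≈ -19.3262 ∉ [0.4, 1.4) ⇒ out
candidate 4: (m,n)=(4,3) → π∥ = 4+3·β ≈ 8.8541, π⊥ = 4+3·β' ≈ 2.1459 ∉ [0.4, 1.4) ⇒ out
candidate 5: (m,n)=(-10,-13) → π∥ = -10-13·β ≈ -31.0344, π⊥ = -10-13·β' ≈ -1.9656 ∉ [0.4, 1.4) ⇒ out
candidate 6: (m,n)=(9,13) → π∥ = 9+13·β ≈ 30.0344, π⊥ = 9+13·β' ≈ 0.9656 ∈ [0.4, 1.4) ⇒ IN Λ

1, 6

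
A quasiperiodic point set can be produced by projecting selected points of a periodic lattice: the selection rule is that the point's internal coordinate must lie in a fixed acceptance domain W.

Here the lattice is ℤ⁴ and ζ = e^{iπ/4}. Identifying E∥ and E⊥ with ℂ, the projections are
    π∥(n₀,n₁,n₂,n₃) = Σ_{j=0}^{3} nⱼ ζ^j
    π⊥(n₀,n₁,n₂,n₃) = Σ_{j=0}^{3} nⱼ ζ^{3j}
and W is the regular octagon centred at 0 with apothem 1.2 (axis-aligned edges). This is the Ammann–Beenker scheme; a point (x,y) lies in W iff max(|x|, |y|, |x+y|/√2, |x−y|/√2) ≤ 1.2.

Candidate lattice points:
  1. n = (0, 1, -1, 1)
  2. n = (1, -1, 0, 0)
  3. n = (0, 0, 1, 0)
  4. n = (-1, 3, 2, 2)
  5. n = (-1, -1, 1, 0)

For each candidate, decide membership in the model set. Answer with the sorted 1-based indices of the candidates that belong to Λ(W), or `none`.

With ζ = e^{iπ/4} the internal vectors are ζ^0,ζ^3,ζ^6,ζ^9.
#1 (0, 1, -1, 1): internal (0.000000, 2.414214); octagon support 2.414214 vs apothem 1.2 → ∉ W
#2 (1, -1, 0, 0): internal (1.707107, -0.707107); octagon support 1.707107 vs apothem 1.2 → ∉ W
#3 (0, 0, 1, 0): internal (0.000000, -1.000000); octagon support 1.000000 vs apothem 1.2 → ∈ W
#4 (-1, 3, 2, 2): internal (-1.707107, 1.535534); octagon support 2.292893 vs apothem 1.2 → ∉ W
#5 (-1, -1, 1, 0): internal (-0.292893, -1.707107); octagon support 1.707107 vs apothem 1.2 → ∉ W

3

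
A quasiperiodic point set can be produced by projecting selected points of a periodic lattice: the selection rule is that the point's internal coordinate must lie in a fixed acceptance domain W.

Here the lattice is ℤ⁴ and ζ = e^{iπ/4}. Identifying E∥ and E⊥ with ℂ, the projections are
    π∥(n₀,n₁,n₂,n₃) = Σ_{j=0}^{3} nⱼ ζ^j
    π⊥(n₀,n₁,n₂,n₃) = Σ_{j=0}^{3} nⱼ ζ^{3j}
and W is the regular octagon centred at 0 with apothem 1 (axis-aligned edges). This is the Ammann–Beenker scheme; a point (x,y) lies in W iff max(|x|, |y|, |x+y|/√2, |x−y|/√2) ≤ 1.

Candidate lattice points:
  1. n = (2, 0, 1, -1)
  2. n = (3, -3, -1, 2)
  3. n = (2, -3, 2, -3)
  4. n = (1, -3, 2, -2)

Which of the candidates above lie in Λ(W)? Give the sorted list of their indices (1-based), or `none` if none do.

none

Internal map: ζ^{3j} for j=0..3 gives (1,0), (−√2/2,√2/2), (0,−1), (√2/2,√2/2).
candidate 1: n = (2, 0, 1, -1) → π⊥ ≈ (+1.29289, -1.70711); max(|x|,|y|,|x±y|/√2) = 2.12132 > 1 ⇒ ∉ W
candidate 2: n = (3, -3, -1, 2) → π⊥ ≈ (+6.53553, +0.29289); max(|x|,|y|,|x±y|/√2) = 6.53553 > 1 ⇒ ∉ W
candidate 3: n = (2, -3, 2, -3) → π⊥ ≈ (+2.00000, -6.24264); max(|x|,|y|,|x±y|/√2) = 6.24264 > 1 ⇒ ∉ W
candidate 4: n = (1, -3, 2, -2) → π⊥ ≈ (+1.70711, -5.53553); max(|x|,|y|,|x±y|/√2) = 5.53553 > 1 ⇒ ∉ W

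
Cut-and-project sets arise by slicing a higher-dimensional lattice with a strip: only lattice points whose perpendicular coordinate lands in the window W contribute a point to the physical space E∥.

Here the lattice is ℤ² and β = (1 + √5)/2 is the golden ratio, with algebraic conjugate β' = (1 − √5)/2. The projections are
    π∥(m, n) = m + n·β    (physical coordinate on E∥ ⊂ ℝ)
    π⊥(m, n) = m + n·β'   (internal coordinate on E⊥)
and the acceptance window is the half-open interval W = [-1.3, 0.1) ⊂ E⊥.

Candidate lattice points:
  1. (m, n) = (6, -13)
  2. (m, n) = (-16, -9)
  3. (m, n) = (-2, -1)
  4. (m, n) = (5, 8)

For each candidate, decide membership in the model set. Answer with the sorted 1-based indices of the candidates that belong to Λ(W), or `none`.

4

Numerically β ≈ 1.61803 and β' = −1/β ≈ -0.61803.
candidate 1: (m,n)=(6,-13) → π∥ = 6-13·β ≈ -15.03444, π⊥ = 6-13·β' ≈ 14.03444 ∉ [-1.3, 0.1) ⇒ out
candidate 2: (m,n)=(-16,-9) → π∥ = -16-9·β ≈ -30.56231, π⊥ = -16-9·β' ≈ -10.43769 ∉ [-1.3, 0.1) ⇒ out
candidate 3: (m,n)=(-2,-1) → π∥ = -2-1·β ≈ -3.61803, π⊥ = -2-1·β' ≈ -1.38197 ∉ [-1.3, 0.1) ⇒ out
candidate 4: (m,n)=(5,8) → π∥ = 5+8·β ≈ 17.94427, π⊥ = 5+8·β' ≈ 0.05573 ∈ [-1.3, 0.1) ⇒ IN Λ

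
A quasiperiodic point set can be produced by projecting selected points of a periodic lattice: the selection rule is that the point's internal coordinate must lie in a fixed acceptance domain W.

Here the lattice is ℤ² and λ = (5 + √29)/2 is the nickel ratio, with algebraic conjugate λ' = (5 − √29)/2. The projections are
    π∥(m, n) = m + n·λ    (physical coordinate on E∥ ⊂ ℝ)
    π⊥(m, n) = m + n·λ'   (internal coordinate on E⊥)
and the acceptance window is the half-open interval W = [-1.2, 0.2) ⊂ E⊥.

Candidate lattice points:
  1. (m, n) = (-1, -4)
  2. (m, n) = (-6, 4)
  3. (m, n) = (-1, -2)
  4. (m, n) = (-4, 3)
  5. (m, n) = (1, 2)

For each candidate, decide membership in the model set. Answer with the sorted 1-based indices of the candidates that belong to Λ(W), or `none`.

1, 3

λ' = (5−√29)/2 ≈ -0.1926.
#1 (-1,-4): internal coord -1 + (-4)·λ' = -0.2297; -0.2297 ∈ [-1.2, 0.2) → IN Λ
#2 (-6,4): internal coord -6 + (4)·λ' = -6.7703; -6.7703 ∉ [-1.2, 0.2) → out
#3 (-1,-2): internal coord -1 + (-2)·λ' = -0.6148; -0.6148 ∈ [-1.2, 0.2) → IN Λ
#4 (-4,3): internal coord -4 + (3)·λ' = -4.5777; -4.5777 ∉ [-1.2, 0.2) → out
#5 (1,2): internal coord 1 + (2)·λ' = +0.6148; +0.6148 ∉ [-1.2, 0.2) → out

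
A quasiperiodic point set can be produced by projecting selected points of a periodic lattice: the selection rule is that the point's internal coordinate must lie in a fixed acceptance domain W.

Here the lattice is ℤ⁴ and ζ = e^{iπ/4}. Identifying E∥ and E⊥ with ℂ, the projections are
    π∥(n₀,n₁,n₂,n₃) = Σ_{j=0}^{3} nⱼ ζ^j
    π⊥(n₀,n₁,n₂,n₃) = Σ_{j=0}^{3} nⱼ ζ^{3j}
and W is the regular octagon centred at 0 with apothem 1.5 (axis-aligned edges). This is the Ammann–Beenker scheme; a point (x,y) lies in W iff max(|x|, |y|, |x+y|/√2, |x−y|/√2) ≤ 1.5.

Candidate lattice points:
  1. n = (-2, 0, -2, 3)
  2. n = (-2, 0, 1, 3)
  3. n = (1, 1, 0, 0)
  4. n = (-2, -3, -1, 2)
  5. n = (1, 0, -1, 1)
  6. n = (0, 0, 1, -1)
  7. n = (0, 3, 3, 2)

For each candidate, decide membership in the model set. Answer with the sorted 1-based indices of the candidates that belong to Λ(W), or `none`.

With ζ = e^{iπ/4} the internal vectors are ζ^0,ζ^3,ζ^6,ζ^9.
candidate 1: n = (-2, 0, -2, 3) → π⊥ ≈ (+0.12132, +4.12132); max(|x|,|y|,|x±y|/√2) = 4.12132 > 1.5 ⇒ ∉ W
candidate 2: n = (-2, 0, 1, 3) → π⊥ ≈ (+0.12132, +1.12132); max(|x|,|y|,|x±y|/√2) = 1.12132 ≤ 1.5 ⇒ ∈ W
candidate 3: n = (1, 1, 0, 0) → π⊥ ≈ (+0.29289, +0.70711); max(|x|,|y|,|x±y|/√2) = 0.70711 ≤ 1.5 ⇒ ∈ W
candidate 4: n = (-2, -3, -1, 2) → π⊥ ≈ (+1.53553, +0.29289); max(|x|,|y|,|x±y|/√2) = 1.53553 > 1.5 ⇒ ∉ W
candidate 5: n = (1, 0, -1, 1) → π⊥ ≈ (+1.70711, +1.70711); max(|x|,|y|,|x±y|/√2) = 2.41421 > 1.5 ⇒ ∉ W
candidate 6: n = (0, 0, 1, -1) → π⊥ ≈ (-0.70711, -1.70711); max(|x|,|y|,|x±y|/√2) = 1.70711 > 1.5 ⇒ ∉ W
candidate 7: n = (0, 3, 3, 2) → π⊥ ≈ (-0.70711, +0.53553); max(|x|,|y|,|x±y|/√2) = 0.87868 ≤ 1.5 ⇒ ∈ W

2, 3, 7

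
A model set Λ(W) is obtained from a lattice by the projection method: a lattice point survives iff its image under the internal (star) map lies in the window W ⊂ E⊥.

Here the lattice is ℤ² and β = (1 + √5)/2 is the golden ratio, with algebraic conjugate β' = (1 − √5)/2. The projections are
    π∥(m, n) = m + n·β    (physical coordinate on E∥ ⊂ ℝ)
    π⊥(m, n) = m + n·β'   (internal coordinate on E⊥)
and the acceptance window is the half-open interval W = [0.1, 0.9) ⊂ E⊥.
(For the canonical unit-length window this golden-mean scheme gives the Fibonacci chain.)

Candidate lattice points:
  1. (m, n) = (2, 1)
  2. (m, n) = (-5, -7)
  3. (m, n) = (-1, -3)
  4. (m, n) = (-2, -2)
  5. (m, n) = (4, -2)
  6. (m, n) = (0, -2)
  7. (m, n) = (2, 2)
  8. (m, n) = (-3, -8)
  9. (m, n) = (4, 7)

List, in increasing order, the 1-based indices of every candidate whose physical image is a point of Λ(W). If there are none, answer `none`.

3, 7

Compute β' = (1−√5)/2 = -0.6180, so π⊥(m,n) = m -0.6180·n.
#1 (2,1): internal coord 2 + (1)·β' = +1.3820; +1.3820 ∉ [0.1, 0.9) → out
#2 (-5,-7): internal coord -5 + (-7)·β' = -0.6738; -0.6738 ∉ [0.1, 0.9) → out
#3 (-1,-3): internal coord -1 + (-3)·β' = +0.8541; +0.8541 ∈ [0.1, 0.9) → IN Λ
#4 (-2,-2): internal coord -2 + (-2)·β' = -0.7639; -0.7639 ∉ [0.1, 0.9) → out
#5 (4,-2): internal coord 4 + (-2)·β' = +5.2361; +5.2361 ∉ [0.1, 0.9) → out
#6 (0,-2): internal coord 0 + (-2)·β' = +1.2361; +1.2361 ∉ [0.1, 0.9) → out
#7 (2,2): internal coord 2 + (2)·β' = +0.7639; +0.7639 ∈ [0.1, 0.9) → IN Λ
#8 (-3,-8): internal coord -3 + (-8)·β' = +1.9443; +1.9443 ∉ [0.1, 0.9) → out
#9 (4,7): internal coord 4 + (7)·β' = -0.3262; -0.3262 ∉ [0.1, 0.9) → out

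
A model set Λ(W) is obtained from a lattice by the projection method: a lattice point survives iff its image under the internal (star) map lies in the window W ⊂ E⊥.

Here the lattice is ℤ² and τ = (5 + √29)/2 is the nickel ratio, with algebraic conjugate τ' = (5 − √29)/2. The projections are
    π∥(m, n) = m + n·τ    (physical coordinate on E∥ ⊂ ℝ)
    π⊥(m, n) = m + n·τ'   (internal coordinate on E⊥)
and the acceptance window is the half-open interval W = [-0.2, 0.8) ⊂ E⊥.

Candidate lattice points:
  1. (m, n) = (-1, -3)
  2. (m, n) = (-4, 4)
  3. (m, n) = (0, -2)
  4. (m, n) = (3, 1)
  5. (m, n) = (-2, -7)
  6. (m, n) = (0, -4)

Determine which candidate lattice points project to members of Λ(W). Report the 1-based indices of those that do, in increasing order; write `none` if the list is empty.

3, 6

Numerically τ ≈ 5.19258 and τ' = −1/τ ≈ -0.19258.
candidate 1: (m,n)=(-1,-3) → π∥ = -1-3·τ ≈ -16.57775, π⊥ = -1-3·τ' ≈ -0.42225 ∉ [-0.2, 0.8) ⇒ out
candidate 2: (m,n)=(-4,4) → π∥ = -4+4·τ ≈ 16.77033, π⊥ = -4+4·τ' ≈ -4.77033 ∉ [-0.2, 0.8) ⇒ out
candidate 3: (m,n)=(0,-2) → π∥ = 0-2·τ ≈ -10.38516, π⊥ = 0-2·τ' ≈ 0.38516 ∈ [-0.2, 0.8) ⇒ IN Λ
candidate 4: (m,n)=(3,1) → π∥ = 3+1·τ ≈ 8.19258, π⊥ = 3+1·τ' ≈ 2.80742 ∉ [-0.2, 0.8) ⇒ out
candidate 5: (m,n)=(-2,-7) → π∥ = -2-7·τ ≈ -38.34808, π⊥ = -2-7·τ' ≈ -0.65192 ∉ [-0.2, 0.8) ⇒ out
candidate 6: (m,n)=(0,-4) → π∥ = 0-4·τ ≈ -20.77033, π⊥ = 0-4·τ' ≈ 0.77033 ∈ [-0.2, 0.8) ⇒ IN Λ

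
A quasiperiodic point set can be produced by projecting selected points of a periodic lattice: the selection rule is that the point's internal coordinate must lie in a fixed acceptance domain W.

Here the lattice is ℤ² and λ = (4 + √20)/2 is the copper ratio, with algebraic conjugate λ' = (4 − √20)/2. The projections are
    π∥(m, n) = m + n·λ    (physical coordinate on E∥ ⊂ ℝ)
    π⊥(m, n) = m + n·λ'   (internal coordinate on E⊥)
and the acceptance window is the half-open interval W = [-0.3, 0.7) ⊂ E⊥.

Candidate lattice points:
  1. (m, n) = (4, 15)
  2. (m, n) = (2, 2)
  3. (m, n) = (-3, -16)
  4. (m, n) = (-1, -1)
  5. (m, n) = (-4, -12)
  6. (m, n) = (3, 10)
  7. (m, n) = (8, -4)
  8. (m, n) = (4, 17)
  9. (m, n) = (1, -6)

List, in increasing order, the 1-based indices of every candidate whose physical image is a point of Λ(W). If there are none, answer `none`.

Compute λ' = (4−√20)/2 = -0.2361, so π⊥(m,n) = m -0.2361·n.
#1 (4,15): internal coord 4 + (15)·λ' = +0.4590; +0.4590 ∈ [-0.3, 0.7) → IN Λ
#2 (2,2): internal coord 2 + (2)·λ' = +1.5279; +1.5279 ∉ [-0.3, 0.7) → out
#3 (-3,-16): internal coord -3 + (-16)·λ' = +0.7771; +0.7771 ∉ [-0.3, 0.7) → out
#4 (-1,-1): internal coord -1 + (-1)·λ' = -0.7639; -0.7639 ∉ [-0.3, 0.7) → out
#5 (-4,-12): internal coord -4 + (-12)·λ' = -1.1672; -1.1672 ∉ [-0.3, 0.7) → out
#6 (3,10): internal coord 3 + (10)·λ' = +0.6393; +0.6393 ∈ [-0.3, 0.7) → IN Λ
#7 (8,-4): internal coord 8 + (-4)·λ' = +8.9443; +8.9443 ∉ [-0.3, 0.7) → out
#8 (4,17): internal coord 4 + (17)·λ' = -0.0132; -0.0132 ∈ [-0.3, 0.7) → IN Λ
#9 (1,-6): internal coord 1 + (-6)·λ' = +2.4164; +2.4164 ∉ [-0.3, 0.7) → out

1, 6, 8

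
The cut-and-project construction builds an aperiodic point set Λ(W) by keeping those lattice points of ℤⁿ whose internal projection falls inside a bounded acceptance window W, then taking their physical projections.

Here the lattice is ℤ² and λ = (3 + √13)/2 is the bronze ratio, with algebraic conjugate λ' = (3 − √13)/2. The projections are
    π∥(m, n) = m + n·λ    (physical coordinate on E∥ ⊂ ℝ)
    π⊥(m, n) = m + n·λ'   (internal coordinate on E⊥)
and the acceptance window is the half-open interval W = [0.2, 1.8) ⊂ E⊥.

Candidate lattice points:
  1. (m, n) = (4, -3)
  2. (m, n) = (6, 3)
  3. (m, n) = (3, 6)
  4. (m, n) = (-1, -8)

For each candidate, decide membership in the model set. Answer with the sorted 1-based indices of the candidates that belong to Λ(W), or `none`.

3, 4

Compute λ' = (3−√13)/2 = -0.30278, so π⊥(m,n) = m -0.30278·n.
candidate 1: (m,n)=(4,-3) → π∥ = 4-3·λ ≈ -5.90833, π⊥ = 4-3·λ' ≈ 4.90833 ∉ [0.2, 1.8) ⇒ out
candidate 2: (m,n)=(6,3) → π∥ = 6+3·λ ≈ 15.90833, π⊥ = 6+3·λ' ≈ 5.09167 ∉ [0.2, 1.8) ⇒ out
candidate 3: (m,n)=(3,6) → π∥ = 3+6·λ ≈ 22.81665, π⊥ = 3+6·λ' ≈ 1.18335 ∈ [0.2, 1.8) ⇒ IN Λ
candidate 4: (m,n)=(-1,-8) → π∥ = -1-8·λ ≈ -27.42221, π⊥ = -1-8·λ' ≈ 1.42221 ∈ [0.2, 1.8) ⇒ IN Λ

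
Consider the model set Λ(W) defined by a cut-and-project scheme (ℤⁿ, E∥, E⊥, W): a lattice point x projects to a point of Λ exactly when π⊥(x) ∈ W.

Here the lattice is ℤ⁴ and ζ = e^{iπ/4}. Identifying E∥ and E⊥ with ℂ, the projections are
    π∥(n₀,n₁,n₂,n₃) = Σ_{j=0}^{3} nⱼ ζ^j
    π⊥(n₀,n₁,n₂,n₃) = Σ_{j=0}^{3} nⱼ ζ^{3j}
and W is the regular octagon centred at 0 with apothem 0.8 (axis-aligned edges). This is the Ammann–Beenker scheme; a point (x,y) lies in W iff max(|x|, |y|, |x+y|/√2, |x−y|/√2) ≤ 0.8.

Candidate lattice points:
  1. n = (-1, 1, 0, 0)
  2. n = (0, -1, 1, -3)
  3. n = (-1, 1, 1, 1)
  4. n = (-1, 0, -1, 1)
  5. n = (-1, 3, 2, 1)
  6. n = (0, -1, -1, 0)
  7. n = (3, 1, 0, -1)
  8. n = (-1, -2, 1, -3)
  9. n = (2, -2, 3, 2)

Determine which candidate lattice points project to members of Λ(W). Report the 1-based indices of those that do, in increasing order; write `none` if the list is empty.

π⊥(n) = n₀ + n₁ζ³ + n₂ζ⁶ + n₃ζ⁹ where ζ = e^{iπ/4}.
#1 (-1, 1, 0, 0): internal (-1.7071, 0.7071); octagon support 1.7071 vs apothem 0.8 → ∉ W
#2 (0, -1, 1, -3): internal (-1.4142, -3.8284); octagon support 3.8284 vs apothem 0.8 → ∉ W
#3 (-1, 1, 1, 1): internal (-1.0000, 0.4142); octagon support 1.0000 vs apothem 0.8 → ∉ W
#4 (-1, 0, -1, 1): internal (-0.2929, 1.7071); octagon support 1.7071 vs apothem 0.8 → ∉ W
#5 (-1, 3, 2, 1): internal (-2.4142, 0.8284); octagon support 2.4142 vs apothem 0.8 → ∉ W
#6 (0, -1, -1, 0): internal (0.7071, 0.2929); octagon support 0.7071 vs apothem 0.8 → ∈ W
#7 (3, 1, 0, -1): internal (1.5858, 0.0000); octagon support 1.5858 vs apothem 0.8 → ∉ W
#8 (-1, -2, 1, -3): internal (-1.7071, -4.5355); octagon support 4.5355 vs apothem 0.8 → ∉ W
#9 (2, -2, 3, 2): internal (4.8284, -3.0000); octagon support 5.5355 vs apothem 0.8 → ∉ W

6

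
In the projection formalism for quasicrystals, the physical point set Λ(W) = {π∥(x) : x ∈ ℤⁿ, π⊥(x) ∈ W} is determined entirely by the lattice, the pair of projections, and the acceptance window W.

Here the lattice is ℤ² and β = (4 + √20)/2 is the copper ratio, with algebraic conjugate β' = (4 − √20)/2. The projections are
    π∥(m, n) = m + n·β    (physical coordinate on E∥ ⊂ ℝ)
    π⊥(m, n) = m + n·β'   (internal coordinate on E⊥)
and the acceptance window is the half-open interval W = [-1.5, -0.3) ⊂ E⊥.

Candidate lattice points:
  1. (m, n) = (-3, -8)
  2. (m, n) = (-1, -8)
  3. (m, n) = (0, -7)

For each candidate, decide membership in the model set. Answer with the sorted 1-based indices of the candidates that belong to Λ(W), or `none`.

1

β' = (4−√20)/2 ≈ -0.23607.
#1 (-3,-8): internal coord -3 + (-8)·β' = -1.11146; -1.11146 ∈ [-1.5, -0.3) → IN Λ
#2 (-1,-8): internal coord -1 + (-8)·β' = +0.88854; +0.88854 ∉ [-1.5, -0.3) → out
#3 (0,-7): internal coord 0 + (-7)·β' = +1.65248; +1.65248 ∉ [-1.5, -0.3) → out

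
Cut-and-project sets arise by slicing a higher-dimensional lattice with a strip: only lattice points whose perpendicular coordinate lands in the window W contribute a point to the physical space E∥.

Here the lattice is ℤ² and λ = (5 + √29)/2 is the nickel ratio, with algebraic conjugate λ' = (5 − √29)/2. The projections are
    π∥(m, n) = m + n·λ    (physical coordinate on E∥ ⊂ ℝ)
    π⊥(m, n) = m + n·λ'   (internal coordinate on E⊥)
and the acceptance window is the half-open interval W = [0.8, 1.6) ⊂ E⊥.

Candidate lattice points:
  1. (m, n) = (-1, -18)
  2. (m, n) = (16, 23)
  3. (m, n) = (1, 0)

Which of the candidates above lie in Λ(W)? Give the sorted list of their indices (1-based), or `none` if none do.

3

Numerically λ ≈ 5.192582 and λ' = −1/λ ≈ -0.192582.
[1] lift (-1,-18): star map gives 2.466483; window check 0.8 ≤ 2.466483 < 1.6 is false → out
[2] lift (16,23): star map gives 11.570605; window check 0.8 ≤ 11.570605 < 1.6 is false → out
[3] lift (1,0): star map gives 1.000000; window check 0.8 ≤ 1.000000 < 1.6 is true → IN Λ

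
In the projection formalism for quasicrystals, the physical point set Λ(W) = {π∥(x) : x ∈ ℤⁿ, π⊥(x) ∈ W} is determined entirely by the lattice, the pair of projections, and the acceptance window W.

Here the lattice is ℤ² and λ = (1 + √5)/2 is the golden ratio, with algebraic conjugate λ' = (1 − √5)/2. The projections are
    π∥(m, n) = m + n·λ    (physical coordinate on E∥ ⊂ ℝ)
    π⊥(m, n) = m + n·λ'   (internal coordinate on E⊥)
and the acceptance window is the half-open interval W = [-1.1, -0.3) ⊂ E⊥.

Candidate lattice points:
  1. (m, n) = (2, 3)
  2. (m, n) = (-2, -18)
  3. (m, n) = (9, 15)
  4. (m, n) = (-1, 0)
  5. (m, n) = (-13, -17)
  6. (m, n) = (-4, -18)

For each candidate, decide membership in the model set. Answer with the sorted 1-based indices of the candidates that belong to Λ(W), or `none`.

4

λ' = (1−√5)/2 ≈ -0.61803.
[1] lift (2,3): star map gives 0.14590; window check -1.1 ≤ 0.14590 < -0.3 is false → out
[2] lift (-2,-18): star map gives 9.12461; window check -1.1 ≤ 9.12461 < -0.3 is false → out
[3] lift (9,15): star map gives -0.27051; window check -1.1 ≤ -0.27051 < -0.3 is false → out
[4] lift (-1,0): star map gives -1.00000; window check -1.1 ≤ -1.00000 < -0.3 is true → IN Λ
[5] lift (-13,-17): star map gives -2.49342; window check -1.1 ≤ -2.49342 < -0.3 is false → out
[6] lift (-4,-18): star map gives 7.12461; window check -1.1 ≤ 7.12461 < -0.3 is false → out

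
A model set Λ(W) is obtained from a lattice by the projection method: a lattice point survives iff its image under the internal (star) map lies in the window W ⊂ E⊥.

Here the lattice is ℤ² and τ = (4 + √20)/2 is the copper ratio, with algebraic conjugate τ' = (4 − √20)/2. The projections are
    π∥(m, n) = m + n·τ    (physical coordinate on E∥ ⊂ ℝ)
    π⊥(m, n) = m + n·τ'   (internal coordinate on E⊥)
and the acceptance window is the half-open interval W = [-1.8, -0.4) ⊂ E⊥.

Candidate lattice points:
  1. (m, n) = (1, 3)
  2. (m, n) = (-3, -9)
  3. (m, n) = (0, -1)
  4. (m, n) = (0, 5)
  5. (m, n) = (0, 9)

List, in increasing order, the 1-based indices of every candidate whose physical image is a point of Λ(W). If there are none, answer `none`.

Compute τ' = (4−√20)/2 = -0.2361, so π⊥(m,n) = m -0.2361·n.
[1] lift (1,3): star map gives 0.2918; window check -1.8 ≤ 0.2918 < -0.4 is false → out
[2] lift (-3,-9): star map gives -0.8754; window check -1.8 ≤ -0.8754 < -0.4 is true → IN Λ
[3] lift (0,-1): star map gives 0.2361; window check -1.8 ≤ 0.2361 < -0.4 is false → out
[4] lift (0,5): star map gives -1.1803; window check -1.8 ≤ -1.1803 < -0.4 is true → IN Λ
[5] lift (0,9): star map gives -2.1246; window check -1.8 ≤ -2.1246 < -0.4 is false → out

2, 4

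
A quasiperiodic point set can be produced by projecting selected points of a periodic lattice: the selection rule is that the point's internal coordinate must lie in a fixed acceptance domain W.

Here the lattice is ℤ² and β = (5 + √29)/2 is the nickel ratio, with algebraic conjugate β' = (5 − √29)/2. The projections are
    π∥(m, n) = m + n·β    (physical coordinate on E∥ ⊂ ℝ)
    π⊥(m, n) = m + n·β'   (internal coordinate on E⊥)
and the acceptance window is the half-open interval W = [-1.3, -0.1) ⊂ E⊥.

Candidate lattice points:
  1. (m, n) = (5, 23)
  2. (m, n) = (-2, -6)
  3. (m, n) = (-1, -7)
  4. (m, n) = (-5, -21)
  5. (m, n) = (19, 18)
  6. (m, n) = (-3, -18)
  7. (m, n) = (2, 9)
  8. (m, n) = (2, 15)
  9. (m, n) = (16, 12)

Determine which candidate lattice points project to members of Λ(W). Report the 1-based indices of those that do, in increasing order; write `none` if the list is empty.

Numerically β ≈ 5.19258 and β' = −1/β ≈ -0.19258.
#1 (5,23): internal coord 5 + (23)·β' = +0.57060; +0.57060 ∉ [-1.3, -0.1) → out
#2 (-2,-6): internal coord -2 + (-6)·β' = -0.84451; -0.84451 ∈ [-1.3, -0.1) → IN Λ
#3 (-1,-7): internal coord -1 + (-7)·β' = +0.34808; +0.34808 ∉ [-1.3, -0.1) → out
#4 (-5,-21): internal coord -5 + (-21)·β' = -0.95577; -0.95577 ∈ [-1.3, -0.1) → IN Λ
#5 (19,18): internal coord 19 + (18)·β' = +15.53352; +15.53352 ∉ [-1.3, -0.1) → out
#6 (-3,-18): internal coord -3 + (-18)·β' = +0.46648; +0.46648 ∉ [-1.3, -0.1) → out
#7 (2,9): internal coord 2 + (9)·β' = +0.26676; +0.26676 ∉ [-1.3, -0.1) → out
#8 (2,15): internal coord 2 + (15)·β' = -0.88874; -0.88874 ∈ [-1.3, -0.1) → IN Λ
#9 (16,12): internal coord 16 + (12)·β' = +13.68901; +13.68901 ∉ [-1.3, -0.1) → out

2, 4, 8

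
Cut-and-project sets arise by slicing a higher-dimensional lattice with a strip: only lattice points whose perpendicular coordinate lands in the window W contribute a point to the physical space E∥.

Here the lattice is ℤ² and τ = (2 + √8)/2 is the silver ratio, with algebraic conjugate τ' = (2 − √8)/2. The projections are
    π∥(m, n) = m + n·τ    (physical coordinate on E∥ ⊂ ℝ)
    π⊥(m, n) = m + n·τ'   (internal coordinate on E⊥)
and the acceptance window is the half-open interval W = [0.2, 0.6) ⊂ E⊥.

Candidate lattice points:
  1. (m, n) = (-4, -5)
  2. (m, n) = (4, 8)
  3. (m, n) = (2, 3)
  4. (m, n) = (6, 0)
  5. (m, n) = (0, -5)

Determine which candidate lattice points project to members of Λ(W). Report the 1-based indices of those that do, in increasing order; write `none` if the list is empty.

τ' = (2−√8)/2 ≈ -0.414214.
[1] lift (-4,-5): star map gives -1.928932; window check 0.2 ≤ -1.928932 < 0.6 is false → out
[2] lift (4,8): star map gives 0.686292; window check 0.2 ≤ 0.686292 < 0.6 is false → out
[3] lift (2,3): star map gives 0.757359; window check 0.2 ≤ 0.757359 < 0.6 is false → out
[4] lift (6,0): star map gives 6.000000; window check 0.2 ≤ 6.000000 < 0.6 is false → out
[5] lift (0,-5): star map gives 2.071068; window check 0.2 ≤ 2.071068 < 0.6 is false → out

none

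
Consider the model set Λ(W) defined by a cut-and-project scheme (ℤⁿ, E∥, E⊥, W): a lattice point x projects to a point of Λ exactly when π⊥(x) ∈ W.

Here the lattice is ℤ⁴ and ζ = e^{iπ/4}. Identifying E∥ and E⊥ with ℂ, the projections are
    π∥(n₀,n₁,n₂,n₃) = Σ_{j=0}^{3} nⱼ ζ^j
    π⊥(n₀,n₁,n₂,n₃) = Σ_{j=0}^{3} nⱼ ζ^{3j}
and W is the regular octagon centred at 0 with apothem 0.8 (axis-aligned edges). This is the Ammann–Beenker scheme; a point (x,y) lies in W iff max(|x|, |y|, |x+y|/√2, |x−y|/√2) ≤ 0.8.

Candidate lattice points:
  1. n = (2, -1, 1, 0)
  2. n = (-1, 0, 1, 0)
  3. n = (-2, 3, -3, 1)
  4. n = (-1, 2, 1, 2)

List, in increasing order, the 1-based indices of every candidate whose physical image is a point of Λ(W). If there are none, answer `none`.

With ζ = e^{iπ/4} the internal vectors are ζ^0,ζ^3,ζ^6,ζ^9.
#1 (2, -1, 1, 0): internal (2.7071, -1.7071); octagon support 3.1213 vs apothem 0.8 → ∉ W
#2 (-1, 0, 1, 0): internal (-1.0000, -1.0000); octagon support 1.4142 vs apothem 0.8 → ∉ W
#3 (-2, 3, -3, 1): internal (-3.4142, 5.8284); octagon support 6.5355 vs apothem 0.8 → ∉ W
#4 (-1, 2, 1, 2): internal (-1.0000, 1.8284); octagon support 2.0000 vs apothem 0.8 → ∉ W

none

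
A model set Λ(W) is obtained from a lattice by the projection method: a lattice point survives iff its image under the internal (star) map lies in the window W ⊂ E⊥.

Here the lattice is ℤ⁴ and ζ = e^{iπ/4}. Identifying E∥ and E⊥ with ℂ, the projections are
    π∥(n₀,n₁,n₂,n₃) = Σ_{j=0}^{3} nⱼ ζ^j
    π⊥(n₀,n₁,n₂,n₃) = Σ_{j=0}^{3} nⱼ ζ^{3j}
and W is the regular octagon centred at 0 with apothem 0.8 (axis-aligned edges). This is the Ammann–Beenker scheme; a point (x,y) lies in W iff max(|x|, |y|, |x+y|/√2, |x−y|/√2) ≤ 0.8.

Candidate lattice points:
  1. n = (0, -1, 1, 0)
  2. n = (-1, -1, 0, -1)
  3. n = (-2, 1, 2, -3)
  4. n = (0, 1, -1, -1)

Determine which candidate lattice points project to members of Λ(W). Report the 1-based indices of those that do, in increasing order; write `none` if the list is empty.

none

π⊥(n) = n₀ + n₁ζ³ + n₂ζ⁶ + n₃ζ⁹ where ζ = e^{iπ/4}.
#1 (0, -1, 1, 0): internal (0.707107, -1.707107); octagon support 1.707107 vs apothem 0.8 → ∉ W
#2 (-1, -1, 0, -1): internal (-1.000000, -1.414214); octagon support 1.707107 vs apothem 0.8 → ∉ W
#3 (-2, 1, 2, -3): internal (-4.828427, -3.414214); octagon support 5.828427 vs apothem 0.8 → ∉ W
#4 (0, 1, -1, -1): internal (-1.414214, 1.000000); octagon support 1.707107 vs apothem 0.8 → ∉ W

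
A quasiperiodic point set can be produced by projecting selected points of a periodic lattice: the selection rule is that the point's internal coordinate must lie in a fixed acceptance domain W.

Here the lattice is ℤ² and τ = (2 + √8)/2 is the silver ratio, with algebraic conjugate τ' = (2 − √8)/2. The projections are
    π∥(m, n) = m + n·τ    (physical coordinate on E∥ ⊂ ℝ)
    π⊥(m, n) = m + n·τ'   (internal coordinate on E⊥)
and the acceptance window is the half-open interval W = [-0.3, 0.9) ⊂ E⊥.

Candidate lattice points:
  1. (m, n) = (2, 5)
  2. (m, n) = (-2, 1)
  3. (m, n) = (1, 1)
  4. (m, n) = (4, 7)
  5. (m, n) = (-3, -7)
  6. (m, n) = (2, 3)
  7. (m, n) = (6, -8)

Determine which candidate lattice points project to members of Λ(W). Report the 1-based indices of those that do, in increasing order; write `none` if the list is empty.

1, 3, 5, 6

τ' = (2−√8)/2 ≈ -0.41421.
candidate 1: (m,n)=(2,5) → π∥ = 2+5·τ ≈ 14.07107, π⊥ = 2+5·τ' ≈ -0.07107 ∈ [-0.3, 0.9) ⇒ IN Λ
candidate 2: (m,n)=(-2,1) → π∥ = -2+1·τ ≈ 0.41421, π⊥ = -2+1·τ' ≈ -2.41421 ∉ [-0.3, 0.9) ⇒ out
candidate 3: (m,n)=(1,1) → π∥ = 1+1·τ ≈ 3.41421, π⊥ = 1+1·τ' ≈ 0.58579 ∈ [-0.3, 0.9) ⇒ IN Λ
candidate 4: (m,n)=(4,7) → π∥ = 4+7·τ ≈ 20.89949, π⊥ = 4+7·τ' ≈ 1.10051 ∉ [-0.3, 0.9) ⇒ out
candidate 5: (m,n)=(-3,-7) → π∥ = -3-7·τ ≈ -19.89949, π⊥ = -3-7·τ' ≈ -0.10051 ∈ [-0.3, 0.9) ⇒ IN Λ
candidate 6: (m,n)=(2,3) → π∥ = 2+3·τ ≈ 9.24264, π⊥ = 2+3·τ' ≈ 0.75736 ∈ [-0.3, 0.9) ⇒ IN Λ
candidate 7: (m,n)=(6,-8) → π∥ = 6-8·τ ≈ -13.31371, π⊥ = 6-8·τ' ≈ 9.31371 ∉ [-0.3, 0.9) ⇒ out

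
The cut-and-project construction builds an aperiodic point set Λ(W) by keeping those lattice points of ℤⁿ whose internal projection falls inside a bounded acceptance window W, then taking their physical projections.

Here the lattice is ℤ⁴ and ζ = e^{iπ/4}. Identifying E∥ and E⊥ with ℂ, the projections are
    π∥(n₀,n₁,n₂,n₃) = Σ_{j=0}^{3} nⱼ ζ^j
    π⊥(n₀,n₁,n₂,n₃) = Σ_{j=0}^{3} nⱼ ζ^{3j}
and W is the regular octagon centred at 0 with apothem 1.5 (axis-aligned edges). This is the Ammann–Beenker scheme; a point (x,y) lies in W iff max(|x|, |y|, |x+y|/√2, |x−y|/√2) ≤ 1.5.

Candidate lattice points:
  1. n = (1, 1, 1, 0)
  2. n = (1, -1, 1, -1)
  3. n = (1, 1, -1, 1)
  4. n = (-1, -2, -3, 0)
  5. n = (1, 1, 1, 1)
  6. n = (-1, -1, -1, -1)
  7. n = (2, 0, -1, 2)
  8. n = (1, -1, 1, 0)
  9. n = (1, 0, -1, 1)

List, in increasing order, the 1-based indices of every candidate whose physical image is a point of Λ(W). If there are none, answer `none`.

With ζ = e^{iπ/4} the internal vectors are ζ^0,ζ^3,ζ^6,ζ^9.
#1 (1, 1, 1, 0): internal (0.2929, -0.2929); octagon support 0.4142 vs apothem 1.5 → ∈ W
#2 (1, -1, 1, -1): internal (1.0000, -2.4142); octagon support 2.4142 vs apothem 1.5 → ∉ W
#3 (1, 1, -1, 1): internal (1.0000, 2.4142); octagon support 2.4142 vs apothem 1.5 → ∉ W
#4 (-1, -2, -3, 0): internal (0.4142, 1.5858); octagon support 1.5858 vs apothem 1.5 → ∉ W
#5 (1, 1, 1, 1): internal (1.0000, 0.4142); octagon support 1.0000 vs apothem 1.5 → ∈ W
#6 (-1, -1, -1, -1): internal (-1.0000, -0.4142); octagon support 1.0000 vs apothem 1.5 → ∈ W
#7 (2, 0, -1, 2): internal (3.4142, 2.4142); octagon support 4.1213 vs apothem 1.5 → ∉ W
#8 (1, -1, 1, 0): internal (1.7071, -1.7071); octagon support 2.4142 vs apothem 1.5 → ∉ W
#9 (1, 0, -1, 1): internal (1.7071, 1.7071); octagon support 2.4142 vs apothem 1.5 → ∉ W

1, 5, 6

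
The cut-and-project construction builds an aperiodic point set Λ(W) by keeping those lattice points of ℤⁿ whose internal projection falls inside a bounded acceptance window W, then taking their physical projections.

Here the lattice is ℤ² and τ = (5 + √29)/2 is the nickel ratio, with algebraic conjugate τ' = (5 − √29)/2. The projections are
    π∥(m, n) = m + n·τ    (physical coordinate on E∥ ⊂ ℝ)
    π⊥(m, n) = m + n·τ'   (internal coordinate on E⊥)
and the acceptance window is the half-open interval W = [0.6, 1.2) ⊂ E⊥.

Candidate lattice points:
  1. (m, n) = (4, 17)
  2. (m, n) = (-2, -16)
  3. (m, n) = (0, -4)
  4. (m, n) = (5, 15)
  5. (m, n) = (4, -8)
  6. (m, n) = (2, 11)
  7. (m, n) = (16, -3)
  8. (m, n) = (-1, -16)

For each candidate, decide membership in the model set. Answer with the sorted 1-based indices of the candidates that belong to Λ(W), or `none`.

Compute τ' = (5−√29)/2 = -0.1926, so π⊥(m,n) = m -0.1926·n.
[1] lift (4,17): star map gives 0.7261; window check 0.6 ≤ 0.7261 < 1.2 is true → IN Λ
[2] lift (-2,-16): star map gives 1.0813; window check 0.6 ≤ 1.0813 < 1.2 is true → IN Λ
[3] lift (0,-4): star map gives 0.7703; window check 0.6 ≤ 0.7703 < 1.2 is true → IN Λ
[4] lift (5,15): star map gives 2.1113; window check 0.6 ≤ 2.1113 < 1.2 is false → out
[5] lift (4,-8): star map gives 5.5407; window check 0.6 ≤ 5.5407 < 1.2 is false → out
[6] lift (2,11): star map gives -0.1184; window check 0.6 ≤ -0.1184 < 1.2 is false → out
[7] lift (16,-3): star map gives 16.5777; window check 0.6 ≤ 16.5777 < 1.2 is false → out
[8] lift (-1,-16): star map gives 2.0813; window check 0.6 ≤ 2.0813 < 1.2 is false → out

1, 2, 3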